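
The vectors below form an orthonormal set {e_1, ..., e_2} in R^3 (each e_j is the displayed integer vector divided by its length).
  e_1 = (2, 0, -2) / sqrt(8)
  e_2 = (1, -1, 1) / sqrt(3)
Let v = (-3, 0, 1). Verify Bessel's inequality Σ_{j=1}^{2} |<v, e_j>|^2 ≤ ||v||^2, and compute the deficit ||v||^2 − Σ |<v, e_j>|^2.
Σ |<v, e_j>|^2 = 28/3; ||v||^2 = 10; deficit = 2/3

Write each e_j = u_j / sqrt(<u_j, u_j>) where u_j is the displayed integer vector. Then <v, e_j> = <v, u_j> / sqrt(<u_j, u_j>), so |<v, e_j>|^2 = <v, u_j>^2 / <u_j, u_j>.
Coefficients: <v, e_1> = -8/sqrt(8), <v, e_2> = -2/sqrt(3).
Square and sum: Σ |<v, e_j>|^2 = 28/3.
Compute ||v||^2 = v·v = 10.
Deficit = 10 − 28/3 = 2/3 ≥ 0, confirming Bessel's inequality. (The deficit equals ||v − Σ <v,e_j> e_j||^2, the squared distance from v to span{e_j}.)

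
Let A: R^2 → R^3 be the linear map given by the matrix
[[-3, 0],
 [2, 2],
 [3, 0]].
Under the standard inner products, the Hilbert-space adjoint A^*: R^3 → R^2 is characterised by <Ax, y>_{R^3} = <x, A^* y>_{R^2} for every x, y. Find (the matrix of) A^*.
A^* = A^T =
[[-3, 2, 3],
 [0, 2, 0]]

For real matrices with standard dot products, the defining identity <Ax, y> = <x, A^* y> gives (Ax)^T y = x^T (A^*) y, i.e. x^T A^T y = x^T (A^*) y. Since this holds for all x, y, we must have A^* = A^T. Therefore
A^* =
[[-3, 2, 3],
 [0, 2, 0]].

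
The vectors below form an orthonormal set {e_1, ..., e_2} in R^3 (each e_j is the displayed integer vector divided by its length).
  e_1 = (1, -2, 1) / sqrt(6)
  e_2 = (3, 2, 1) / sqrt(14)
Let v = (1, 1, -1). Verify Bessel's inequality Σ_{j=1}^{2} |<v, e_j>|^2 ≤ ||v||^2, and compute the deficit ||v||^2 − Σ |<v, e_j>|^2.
Σ |<v, e_j>|^2 = 38/21; ||v||^2 = 3; deficit = 25/21

Write each e_j = u_j / sqrt(<u_j, u_j>) where u_j is the displayed integer vector. Then <v, e_j> = <v, u_j> / sqrt(<u_j, u_j>), so |<v, e_j>|^2 = <v, u_j>^2 / <u_j, u_j>.
Coefficients: <v, e_1> = -2/sqrt(6), <v, e_2> = 4/sqrt(14).
Square and sum: Σ |<v, e_j>|^2 = 38/21.
Compute ||v||^2 = v·v = 3.
Deficit = 3 − 38/21 = 25/21 ≥ 0, confirming Bessel's inequality. (The deficit equals ||v − Σ <v,e_j> e_j||^2, the squared distance from v to span{e_j}.)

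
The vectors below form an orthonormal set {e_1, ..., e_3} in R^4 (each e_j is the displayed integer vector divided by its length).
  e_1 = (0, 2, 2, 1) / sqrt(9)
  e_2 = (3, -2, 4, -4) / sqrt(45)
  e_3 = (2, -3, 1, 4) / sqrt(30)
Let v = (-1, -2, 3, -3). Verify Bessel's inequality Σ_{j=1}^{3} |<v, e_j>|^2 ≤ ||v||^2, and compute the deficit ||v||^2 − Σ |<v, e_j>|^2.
Σ |<v, e_j>|^2 = 89/6; ||v||^2 = 23; deficit = 49/6

Write each e_j = u_j / sqrt(<u_j, u_j>) where u_j is the displayed integer vector. Then <v, e_j> = <v, u_j> / sqrt(<u_j, u_j>), so |<v, e_j>|^2 = <v, u_j>^2 / <u_j, u_j>.
Coefficients: <v, e_1> = -1/sqrt(9), <v, e_2> = 25/sqrt(45), <v, e_3> = -5/sqrt(30).
Square and sum: Σ |<v, e_j>|^2 = 89/6.
Compute ||v||^2 = v·v = 23.
Deficit = 23 − 89/6 = 49/6 ≥ 0, confirming Bessel's inequality. (The deficit equals ||v − Σ <v,e_j> e_j||^2, the squared distance from v to span{e_j}.)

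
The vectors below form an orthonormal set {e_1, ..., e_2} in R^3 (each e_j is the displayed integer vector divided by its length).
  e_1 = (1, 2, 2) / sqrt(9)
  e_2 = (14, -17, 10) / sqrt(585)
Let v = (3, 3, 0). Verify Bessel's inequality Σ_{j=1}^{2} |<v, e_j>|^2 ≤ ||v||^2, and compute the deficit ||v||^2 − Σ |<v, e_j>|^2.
Σ |<v, e_j>|^2 = 594/65; ||v||^2 = 18; deficit = 576/65

Write each e_j = u_j / sqrt(<u_j, u_j>) where u_j is the displayed integer vector. Then <v, e_j> = <v, u_j> / sqrt(<u_j, u_j>), so |<v, e_j>|^2 = <v, u_j>^2 / <u_j, u_j>.
Coefficients: <v, e_1> = 9/sqrt(9), <v, e_2> = -9/sqrt(585).
Square and sum: Σ |<v, e_j>|^2 = 594/65.
Compute ||v||^2 = v·v = 18.
Deficit = 18 − 594/65 = 576/65 ≥ 0, confirming Bessel's inequality. (The deficit equals ||v − Σ <v,e_j> e_j||^2, the squared distance from v to span{e_j}.)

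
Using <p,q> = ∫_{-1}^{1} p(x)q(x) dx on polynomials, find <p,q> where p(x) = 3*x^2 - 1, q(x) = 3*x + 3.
<p,q> = 0

Expand the product: p(x)·q(x) = 9*x^3 + 9*x^2 - 3*x - 3.
∫_{-1}^{1} of each monomial x^k gives [2/(k+1) if k even, 0 if k odd]. Integrating term-by-term (or equivalently evaluating the antiderivative F(x) = 9*x^4/4 + 3*x^3 - 3*x^2/2 - 3*x at the endpoints):
  F(1) − F(−1) = 3/4 − (3/4) = 0.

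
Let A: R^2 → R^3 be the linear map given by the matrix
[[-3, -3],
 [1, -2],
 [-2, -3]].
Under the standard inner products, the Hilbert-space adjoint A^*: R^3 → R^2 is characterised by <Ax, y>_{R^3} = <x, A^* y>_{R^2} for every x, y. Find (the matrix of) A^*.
A^* = A^T =
[[-3, 1, -2],
 [-3, -2, -3]]

For real matrices with standard dot products, the defining identity <Ax, y> = <x, A^* y> gives (Ax)^T y = x^T (A^*) y, i.e. x^T A^T y = x^T (A^*) y. Since this holds for all x, y, we must have A^* = A^T. Therefore
A^* =
[[-3, 1, -2],
 [-3, -2, -3]].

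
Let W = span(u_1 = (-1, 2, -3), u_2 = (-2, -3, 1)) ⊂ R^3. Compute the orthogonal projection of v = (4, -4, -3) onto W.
proj_W(v) = (1/3, -1/3, 2/3)

Set up U = [u_1 | ... | u_2] ∈ R^(3×2). The projector onto W = col(U) is P = U (U^T U)^(-1) U^T.
Compute U^T U =
  [14, -7]
  [-7, 14],
and U^T v = (-3, 1).
Solve U^T U · c = U^T v for the coefficients: c = (-5/21, -1/21). The projection is proj_W(v) = U c.
Check: (v - proj_W(v)) · u_1 = 0  (should be 0).
Check: (v - proj_W(v)) · u_2 = 0  (should be 0).
Result: proj_W(v) = (1/3, -1/3, 2/3).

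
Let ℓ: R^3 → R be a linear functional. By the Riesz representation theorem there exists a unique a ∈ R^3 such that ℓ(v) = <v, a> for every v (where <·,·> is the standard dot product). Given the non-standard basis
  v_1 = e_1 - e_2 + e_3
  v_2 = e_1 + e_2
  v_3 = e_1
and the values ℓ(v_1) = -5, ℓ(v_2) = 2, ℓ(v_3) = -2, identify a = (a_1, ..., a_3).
a = (-2, 4, 1)

Write a = (a_1, ..., a_3) in the standard basis. For each basis vector v_i, ℓ(v_i) = <v_i, a> is a linear equation in the a_j's. Collect the n equations into a matrix system V a = ℓ, where row i of V is v_i (expressed in the standard basis). Since V is invertible (lower-triangular with 1s on the diagonal, up to permutation), solve by back-substitution:
  V =
[[1, -1, 1],
 [1, 1, 0],
 [1, 0, 0]]
  V a = (-5, 2, -2)
Solving gives a = (-2, 4, 1).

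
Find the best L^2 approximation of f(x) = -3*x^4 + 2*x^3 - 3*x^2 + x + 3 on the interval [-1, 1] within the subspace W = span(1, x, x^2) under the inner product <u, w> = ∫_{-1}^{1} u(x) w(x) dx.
g(x) = -39*x^2/7 + 11*x/5 + 114/35

The best approximation g ∈ W is the orthogonal projection of f onto W. Writing g = a_0 + a_1 x + a_2 x^2, the coefficients solve the normal equations G · a = b where
  G_{ij} = <φ_i, φ_j> and b_i = <f, φ_i>, with φ_0 = 1, φ_1 = x, φ_2 = x^2.
G =
  [2, 0, 2/3]
  [0, 2/3, 0]
  [2/3, 0, 2/5],
b = (14/5, 22/15, -2/35).
Solving gives a_0 = 114/35, a_1 = 11/5, a_2 = -39/7, so
  g(x) = -39*x^2/7 + 11*x/5 + 114/35.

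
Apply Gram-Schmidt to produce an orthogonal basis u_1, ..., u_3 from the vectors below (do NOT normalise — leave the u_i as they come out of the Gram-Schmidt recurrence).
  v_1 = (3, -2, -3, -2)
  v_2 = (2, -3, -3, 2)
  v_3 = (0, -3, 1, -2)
Orthogonal basis:
  u_1 = (3, -2, -3, -2)
  u_2 = (1/26, -22/13, -27/26, 43/13)
  u_3 = (-310/387, -1066/387, 70/43, -8/9)

Apply the Gram-Schmidt recurrence
  u_1 = v_1
  u_i = v_i − Σ_{j<i} ((v_i · u_j) / (u_j · u_j)) · u_j.

Step by step this gives:
  u_1 = (3, -2, -3, -2)
  u_2 = (1/26, -22/13, -27/26, 43/13)
  u_3 = (-310/387, -1066/387, 70/43, -8/9)

Orthogonality check:
  u_2 · u_1 = 0 (should be 0)
  u_3 · u_1 = 0 (should be 0)
  u_3 · u_2 = 0 (should be 0)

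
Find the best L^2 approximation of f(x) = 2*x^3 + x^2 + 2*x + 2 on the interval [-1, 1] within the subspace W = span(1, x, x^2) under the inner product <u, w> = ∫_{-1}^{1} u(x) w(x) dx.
g(x) = x^2 + 16*x/5 + 2

The best approximation g ∈ W is the orthogonal projection of f onto W. Writing g = a_0 + a_1 x + a_2 x^2, the coefficients solve the normal equations G · a = b where
  G_{ij} = <φ_i, φ_j> and b_i = <f, φ_i>, with φ_0 = 1, φ_1 = x, φ_2 = x^2.
G =
  [2, 0, 2/3]
  [0, 2/3, 0]
  [2/3, 0, 2/5],
b = (14/3, 32/15, 26/15).
Solving gives a_0 = 2, a_1 = 16/5, a_2 = 1, so
  g(x) = x^2 + 16*x/5 + 2.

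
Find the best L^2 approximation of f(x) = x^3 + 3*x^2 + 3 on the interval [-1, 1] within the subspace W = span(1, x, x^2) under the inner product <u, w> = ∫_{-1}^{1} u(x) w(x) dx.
g(x) = 3*x^2 + 3*x/5 + 3

The best approximation g ∈ W is the orthogonal projection of f onto W. Writing g = a_0 + a_1 x + a_2 x^2, the coefficients solve the normal equations G · a = b where
  G_{ij} = <φ_i, φ_j> and b_i = <f, φ_i>, with φ_0 = 1, φ_1 = x, φ_2 = x^2.
G =
  [2, 0, 2/3]
  [0, 2/3, 0]
  [2/3, 0, 2/5],
b = (8, 2/5, 16/5).
Solving gives a_0 = 3, a_1 = 3/5, a_2 = 3, so
  g(x) = 3*x^2 + 3*x/5 + 3.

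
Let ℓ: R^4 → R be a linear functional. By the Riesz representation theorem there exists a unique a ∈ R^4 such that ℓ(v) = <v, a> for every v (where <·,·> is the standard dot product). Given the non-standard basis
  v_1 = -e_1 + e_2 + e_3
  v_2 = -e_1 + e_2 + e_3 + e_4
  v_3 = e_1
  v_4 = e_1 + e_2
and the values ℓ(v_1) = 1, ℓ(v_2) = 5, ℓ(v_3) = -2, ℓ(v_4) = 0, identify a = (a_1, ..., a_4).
a = (-2, 2, -3, 4)

Write a = (a_1, ..., a_4) in the standard basis. For each basis vector v_i, ℓ(v_i) = <v_i, a> is a linear equation in the a_j's. Collect the n equations into a matrix system V a = ℓ, where row i of V is v_i (expressed in the standard basis). Since V is invertible (lower-triangular with 1s on the diagonal, up to permutation), solve by back-substitution:
  V =
[[-1, 1, 1, 0],
 [-1, 1, 1, 1],
 [1, 0, 0, 0],
 [1, 1, 0, 0]]
  V a = (1, 5, -2, 0)
Solving gives a = (-2, 2, -3, 4).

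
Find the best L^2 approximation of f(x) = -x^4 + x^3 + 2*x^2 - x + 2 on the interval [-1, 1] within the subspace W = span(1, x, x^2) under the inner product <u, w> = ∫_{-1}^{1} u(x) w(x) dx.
g(x) = 8*x^2/7 - 2*x/5 + 73/35

The best approximation g ∈ W is the orthogonal projection of f onto W. Writing g = a_0 + a_1 x + a_2 x^2, the coefficients solve the normal equations G · a = b where
  G_{ij} = <φ_i, φ_j> and b_i = <f, φ_i>, with φ_0 = 1, φ_1 = x, φ_2 = x^2.
G =
  [2, 0, 2/3]
  [0, 2/3, 0]
  [2/3, 0, 2/5],
b = (74/15, -4/15, 194/105).
Solving gives a_0 = 73/35, a_1 = -2/5, a_2 = 8/7, so
  g(x) = 8*x^2/7 - 2*x/5 + 73/35.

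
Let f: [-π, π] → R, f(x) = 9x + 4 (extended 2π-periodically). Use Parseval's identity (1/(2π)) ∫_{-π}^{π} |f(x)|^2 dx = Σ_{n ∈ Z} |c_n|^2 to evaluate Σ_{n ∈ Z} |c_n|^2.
Σ |c_n|^2 = 27π^2 + 16

Expand and integrate term by term over [-π, π]:
  ∫ (9x)^2 dx = 81·(2π^3/3); ∫ 2·9·(4)·x dx = 0 (odd integrand); ∫ 4^2 dx = 16·2π.
So (1/(2π)) ∫_{-π}^{π} (9x + 4)^2 dx = 81π^2/3 + 16 = 27π^2 + 16.
Parseval ⇒ Σ |c_n|^2 = 27π^2 + 16.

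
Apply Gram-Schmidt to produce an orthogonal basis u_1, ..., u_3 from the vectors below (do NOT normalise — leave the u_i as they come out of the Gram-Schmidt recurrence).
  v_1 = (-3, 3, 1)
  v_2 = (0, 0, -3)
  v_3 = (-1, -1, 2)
Orthogonal basis:
  u_1 = (-3, 3, 1)
  u_2 = (-9/19, 9/19, -54/19)
  u_3 = (-1, -1, 0)

Apply the Gram-Schmidt recurrence
  u_1 = v_1
  u_i = v_i − Σ_{j<i} ((v_i · u_j) / (u_j · u_j)) · u_j.

Step by step this gives:
  u_1 = (-3, 3, 1)
  u_2 = (-9/19, 9/19, -54/19)
  u_3 = (-1, -1, 0)

Orthogonality check:
  u_2 · u_1 = 0 (should be 0)
  u_3 · u_1 = 0 (should be 0)
  u_3 · u_2 = 0 (should be 0)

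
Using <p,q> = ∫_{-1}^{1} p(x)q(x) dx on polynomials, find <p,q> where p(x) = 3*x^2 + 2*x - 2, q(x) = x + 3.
<p,q> = -14/3

Expand the product: p(x)·q(x) = 3*x^3 + 11*x^2 + 4*x - 6.
∫_{-1}^{1} of each monomial x^k gives [2/(k+1) if k even, 0 if k odd]. Integrating term-by-term (or equivalently evaluating the antiderivative F(x) = 3*x^4/4 + 11*x^3/3 + 2*x^2 - 6*x at the endpoints):
  F(1) − F(−1) = 5/12 − (61/12) = -14/3.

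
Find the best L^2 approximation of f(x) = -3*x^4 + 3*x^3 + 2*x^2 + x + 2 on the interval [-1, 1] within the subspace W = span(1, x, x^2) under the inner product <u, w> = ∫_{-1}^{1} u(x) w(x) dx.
g(x) = -4*x^2/7 + 14*x/5 + 79/35

The best approximation g ∈ W is the orthogonal projection of f onto W. Writing g = a_0 + a_1 x + a_2 x^2, the coefficients solve the normal equations G · a = b where
  G_{ij} = <φ_i, φ_j> and b_i = <f, φ_i>, with φ_0 = 1, φ_1 = x, φ_2 = x^2.
G =
  [2, 0, 2/3]
  [0, 2/3, 0]
  [2/3, 0, 2/5],
b = (62/15, 28/15, 134/105).
Solving gives a_0 = 79/35, a_1 = 14/5, a_2 = -4/7, so
  g(x) = -4*x^2/7 + 14*x/5 + 79/35.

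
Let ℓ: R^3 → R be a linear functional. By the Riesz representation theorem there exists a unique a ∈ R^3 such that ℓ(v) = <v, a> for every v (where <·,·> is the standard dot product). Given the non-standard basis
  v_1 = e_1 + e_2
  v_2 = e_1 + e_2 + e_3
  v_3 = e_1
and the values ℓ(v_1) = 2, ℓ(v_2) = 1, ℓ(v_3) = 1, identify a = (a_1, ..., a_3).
a = (1, 1, -1)

Write a = (a_1, ..., a_3) in the standard basis. For each basis vector v_i, ℓ(v_i) = <v_i, a> is a linear equation in the a_j's. Collect the n equations into a matrix system V a = ℓ, where row i of V is v_i (expressed in the standard basis). Since V is invertible (lower-triangular with 1s on the diagonal, up to permutation), solve by back-substitution:
  V =
[[1, 1, 0],
 [1, 1, 1],
 [1, 0, 0]]
  V a = (2, 1, 1)
Solving gives a = (1, 1, -1).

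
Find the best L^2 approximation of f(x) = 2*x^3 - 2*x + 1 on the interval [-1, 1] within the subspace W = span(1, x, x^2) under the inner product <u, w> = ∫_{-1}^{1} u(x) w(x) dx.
g(x) = 1 - 4*x/5

The best approximation g ∈ W is the orthogonal projection of f onto W. Writing g = a_0 + a_1 x + a_2 x^2, the coefficients solve the normal equations G · a = b where
  G_{ij} = <φ_i, φ_j> and b_i = <f, φ_i>, with φ_0 = 1, φ_1 = x, φ_2 = x^2.
G =
  [2, 0, 2/3]
  [0, 2/3, 0]
  [2/3, 0, 2/5],
b = (2, -8/15, 2/3).
Solving gives a_0 = 1, a_1 = -4/5, a_2 = 0, so
  g(x) = 1 - 4*x/5.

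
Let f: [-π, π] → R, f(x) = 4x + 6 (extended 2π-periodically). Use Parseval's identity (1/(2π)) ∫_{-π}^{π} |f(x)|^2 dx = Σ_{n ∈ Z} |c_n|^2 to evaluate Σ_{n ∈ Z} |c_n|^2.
Σ |c_n|^2 = 16π^2/3 + 36

Expand and integrate term by term over [-π, π]:
  ∫ (4x)^2 dx = 16·(2π^3/3); ∫ 2·4·(6)·x dx = 0 (odd integrand); ∫ 6^2 dx = 36·2π.
So (1/(2π)) ∫_{-π}^{π} (4x + 6)^2 dx = 16π^2/3 + 36 = 16π^2/3 + 36.
Parseval ⇒ Σ |c_n|^2 = 16π^2/3 + 36.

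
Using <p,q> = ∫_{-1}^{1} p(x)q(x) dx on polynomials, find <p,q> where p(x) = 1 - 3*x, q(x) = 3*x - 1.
<p,q> = -8

Expand the product: p(x)·q(x) = -9*x^2 + 6*x - 1.
∫_{-1}^{1} of each monomial x^k gives [2/(k+1) if k even, 0 if k odd]. Integrating term-by-term (or equivalently evaluating the antiderivative F(x) = -3*x^3 + 3*x^2 - x at the endpoints):
  F(1) − F(−1) = -1 − (7) = -8.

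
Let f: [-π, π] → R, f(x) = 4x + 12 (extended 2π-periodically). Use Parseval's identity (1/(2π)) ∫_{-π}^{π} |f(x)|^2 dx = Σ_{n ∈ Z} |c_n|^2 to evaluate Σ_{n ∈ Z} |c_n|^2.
Σ |c_n|^2 = 16π^2/3 + 144

Expand and integrate term by term over [-π, π]:
  ∫ (4x)^2 dx = 16·(2π^3/3); ∫ 2·4·(12)·x dx = 0 (odd integrand); ∫ 12^2 dx = 144·2π.
So (1/(2π)) ∫_{-π}^{π} (4x + 12)^2 dx = 16π^2/3 + 144 = 16π^2/3 + 144.
Parseval ⇒ Σ |c_n|^2 = 16π^2/3 + 144.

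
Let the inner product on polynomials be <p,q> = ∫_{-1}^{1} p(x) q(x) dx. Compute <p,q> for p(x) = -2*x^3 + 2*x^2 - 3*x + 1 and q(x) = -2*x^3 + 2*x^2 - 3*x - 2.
<p,q> = 862/105

Expand the product: p(x)·q(x) = 4*x^6 - 8*x^5 + 16*x^4 - 10*x^3 + 7*x^2 + 3*x - 2.
∫_{-1}^{1} of each monomial x^k gives [2/(k+1) if k even, 0 if k odd]. Integrating term-by-term (or equivalently evaluating the antiderivative F(x) = 4*x^7/7 - 4*x^6/3 + 16*x^5/5 - 5*x^4/2 + 7*x^3/3 + 3*x^2/2 - 2*x at the endpoints):
  F(1) − F(−1) = 62/35 − (-676/105) = 862/105.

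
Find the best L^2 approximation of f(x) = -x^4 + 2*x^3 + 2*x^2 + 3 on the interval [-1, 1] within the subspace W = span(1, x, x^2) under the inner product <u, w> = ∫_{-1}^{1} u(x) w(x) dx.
g(x) = 8*x^2/7 + 6*x/5 + 108/35

The best approximation g ∈ W is the orthogonal projection of f onto W. Writing g = a_0 + a_1 x + a_2 x^2, the coefficients solve the normal equations G · a = b where
  G_{ij} = <φ_i, φ_j> and b_i = <f, φ_i>, with φ_0 = 1, φ_1 = x, φ_2 = x^2.
G =
  [2, 0, 2/3]
  [0, 2/3, 0]
  [2/3, 0, 2/5],
b = (104/15, 4/5, 88/35).
Solving gives a_0 = 108/35, a_1 = 6/5, a_2 = 8/7, so
  g(x) = 8*x^2/7 + 6*x/5 + 108/35.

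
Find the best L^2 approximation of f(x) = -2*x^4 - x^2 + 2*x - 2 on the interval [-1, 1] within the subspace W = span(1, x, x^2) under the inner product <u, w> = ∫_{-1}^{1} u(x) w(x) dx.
g(x) = -19*x^2/7 + 2*x - 64/35

The best approximation g ∈ W is the orthogonal projection of f onto W. Writing g = a_0 + a_1 x + a_2 x^2, the coefficients solve the normal equations G · a = b where
  G_{ij} = <φ_i, φ_j> and b_i = <f, φ_i>, with φ_0 = 1, φ_1 = x, φ_2 = x^2.
G =
  [2, 0, 2/3]
  [0, 2/3, 0]
  [2/3, 0, 2/5],
b = (-82/15, 4/3, -242/105).
Solving gives a_0 = -64/35, a_1 = 2, a_2 = -19/7, so
  g(x) = -19*x^2/7 + 2*x - 64/35.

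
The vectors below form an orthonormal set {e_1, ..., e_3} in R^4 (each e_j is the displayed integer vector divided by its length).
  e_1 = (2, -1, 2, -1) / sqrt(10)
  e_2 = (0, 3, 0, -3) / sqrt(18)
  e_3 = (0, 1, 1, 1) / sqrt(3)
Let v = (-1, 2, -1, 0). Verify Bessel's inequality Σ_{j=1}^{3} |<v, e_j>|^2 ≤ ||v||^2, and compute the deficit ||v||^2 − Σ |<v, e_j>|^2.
Σ |<v, e_j>|^2 = 89/15; ||v||^2 = 6; deficit = 1/15

Write each e_j = u_j / sqrt(<u_j, u_j>) where u_j is the displayed integer vector. Then <v, e_j> = <v, u_j> / sqrt(<u_j, u_j>), so |<v, e_j>|^2 = <v, u_j>^2 / <u_j, u_j>.
Coefficients: <v, e_1> = -6/sqrt(10), <v, e_2> = 6/sqrt(18), <v, e_3> = 1/sqrt(3).
Square and sum: Σ |<v, e_j>|^2 = 89/15.
Compute ||v||^2 = v·v = 6.
Deficit = 6 − 89/15 = 1/15 ≥ 0, confirming Bessel's inequality. (The deficit equals ||v − Σ <v,e_j> e_j||^2, the squared distance from v to span{e_j}.)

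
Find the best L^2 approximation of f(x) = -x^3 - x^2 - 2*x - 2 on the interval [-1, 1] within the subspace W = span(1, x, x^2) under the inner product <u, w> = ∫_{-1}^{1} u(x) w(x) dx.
g(x) = -x^2 - 13*x/5 - 2

The best approximation g ∈ W is the orthogonal projection of f onto W. Writing g = a_0 + a_1 x + a_2 x^2, the coefficients solve the normal equations G · a = b where
  G_{ij} = <φ_i, φ_j> and b_i = <f, φ_i>, with φ_0 = 1, φ_1 = x, φ_2 = x^2.
G =
  [2, 0, 2/3]
  [0, 2/3, 0]
  [2/3, 0, 2/5],
b = (-14/3, -26/15, -26/15).
Solving gives a_0 = -2, a_1 = -13/5, a_2 = -1, so
  g(x) = -x^2 - 13*x/5 - 2.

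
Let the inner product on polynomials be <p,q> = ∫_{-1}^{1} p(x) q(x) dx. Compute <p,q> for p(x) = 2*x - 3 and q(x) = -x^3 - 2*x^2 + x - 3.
<p,q> = 338/15

Expand the product: p(x)·q(x) = -2*x^4 - x^3 + 8*x^2 - 9*x + 9.
∫_{-1}^{1} of each monomial x^k gives [2/(k+1) if k even, 0 if k odd]. Integrating term-by-term (or equivalently evaluating the antiderivative F(x) = -2*x^5/5 - x^4/4 + 8*x^3/3 - 9*x^2/2 + 9*x at the endpoints):
  F(1) − F(−1) = 391/60 − (-961/60) = 338/15.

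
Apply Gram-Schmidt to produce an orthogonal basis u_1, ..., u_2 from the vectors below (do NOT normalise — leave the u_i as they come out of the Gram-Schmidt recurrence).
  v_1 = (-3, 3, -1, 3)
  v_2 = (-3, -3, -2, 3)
Orthogonal basis:
  u_1 = (-3, 3, -1, 3)
  u_2 = (-51/28, -117/28, -45/28, 51/28)

Apply the Gram-Schmidt recurrence
  u_1 = v_1
  u_i = v_i − Σ_{j<i} ((v_i · u_j) / (u_j · u_j)) · u_j.

Step by step this gives:
  u_1 = (-3, 3, -1, 3)
  u_2 = (-51/28, -117/28, -45/28, 51/28)

Orthogonality check:
  u_2 · u_1 = 0 (should be 0)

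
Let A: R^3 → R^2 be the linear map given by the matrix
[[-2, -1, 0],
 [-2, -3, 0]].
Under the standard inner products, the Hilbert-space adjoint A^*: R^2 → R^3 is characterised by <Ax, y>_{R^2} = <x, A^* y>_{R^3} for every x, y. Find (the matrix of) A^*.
A^* = A^T =
[[-2, -2],
 [-1, -3],
 [0, 0]]

For real matrices with standard dot products, the defining identity <Ax, y> = <x, A^* y> gives (Ax)^T y = x^T (A^*) y, i.e. x^T A^T y = x^T (A^*) y. Since this holds for all x, y, we must have A^* = A^T. Therefore
A^* =
[[-2, -2],
 [-1, -3],
 [0, 0]].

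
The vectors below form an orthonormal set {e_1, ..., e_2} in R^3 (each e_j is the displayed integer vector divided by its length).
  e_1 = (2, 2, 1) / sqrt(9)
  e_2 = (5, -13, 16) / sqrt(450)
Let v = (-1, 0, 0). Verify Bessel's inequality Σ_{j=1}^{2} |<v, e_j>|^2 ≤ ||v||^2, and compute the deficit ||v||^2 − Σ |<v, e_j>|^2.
Σ |<v, e_j>|^2 = 1/2; ||v||^2 = 1; deficit = 1/2

Write each e_j = u_j / sqrt(<u_j, u_j>) where u_j is the displayed integer vector. Then <v, e_j> = <v, u_j> / sqrt(<u_j, u_j>), so |<v, e_j>|^2 = <v, u_j>^2 / <u_j, u_j>.
Coefficients: <v, e_1> = -2/sqrt(9), <v, e_2> = -5/sqrt(450).
Square and sum: Σ |<v, e_j>|^2 = 1/2.
Compute ||v||^2 = v·v = 1.
Deficit = 1 − 1/2 = 1/2 ≥ 0, confirming Bessel's inequality. (The deficit equals ||v − Σ <v,e_j> e_j||^2, the squared distance from v to span{e_j}.)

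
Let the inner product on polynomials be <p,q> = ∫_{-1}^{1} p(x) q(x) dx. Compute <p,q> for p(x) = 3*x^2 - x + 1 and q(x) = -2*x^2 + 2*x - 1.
<p,q> = -136/15

Expand the product: p(x)·q(x) = -6*x^4 + 8*x^3 - 7*x^2 + 3*x - 1.
∫_{-1}^{1} of each monomial x^k gives [2/(k+1) if k even, 0 if k odd]. Integrating term-by-term (or equivalently evaluating the antiderivative F(x) = -6*x^5/5 + 2*x^4 - 7*x^3/3 + 3*x^2/2 - x at the endpoints):
  F(1) − F(−1) = -31/30 − (241/30) = -136/15.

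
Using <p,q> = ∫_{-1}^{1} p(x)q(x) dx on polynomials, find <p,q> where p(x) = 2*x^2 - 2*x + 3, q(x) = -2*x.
<p,q> = 8/3

Expand the product: p(x)·q(x) = -4*x^3 + 4*x^2 - 6*x.
∫_{-1}^{1} of each monomial x^k gives [2/(k+1) if k even, 0 if k odd]. Integrating term-by-term (or equivalently evaluating the antiderivative F(x) = -x^4 + 4*x^3/3 - 3*x^2 at the endpoints):
  F(1) − F(−1) = -8/3 − (-16/3) = 8/3.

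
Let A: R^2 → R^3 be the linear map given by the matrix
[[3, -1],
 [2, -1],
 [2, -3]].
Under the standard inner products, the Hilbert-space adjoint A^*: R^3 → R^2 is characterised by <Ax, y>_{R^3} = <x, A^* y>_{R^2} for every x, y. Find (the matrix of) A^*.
A^* = A^T =
[[3, 2, 2],
 [-1, -1, -3]]

For real matrices with standard dot products, the defining identity <Ax, y> = <x, A^* y> gives (Ax)^T y = x^T (A^*) y, i.e. x^T A^T y = x^T (A^*) y. Since this holds for all x, y, we must have A^* = A^T. Therefore
A^* =
[[3, 2, 2],
 [-1, -1, -3]].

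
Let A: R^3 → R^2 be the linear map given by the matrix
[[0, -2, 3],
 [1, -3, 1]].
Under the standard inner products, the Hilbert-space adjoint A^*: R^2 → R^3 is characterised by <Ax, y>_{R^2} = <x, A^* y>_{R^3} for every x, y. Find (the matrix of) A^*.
A^* = A^T =
[[0, 1],
 [-2, -3],
 [3, 1]]

For real matrices with standard dot products, the defining identity <Ax, y> = <x, A^* y> gives (Ax)^T y = x^T (A^*) y, i.e. x^T A^T y = x^T (A^*) y. Since this holds for all x, y, we must have A^* = A^T. Therefore
A^* =
[[0, 1],
 [-2, -3],
 [3, 1]].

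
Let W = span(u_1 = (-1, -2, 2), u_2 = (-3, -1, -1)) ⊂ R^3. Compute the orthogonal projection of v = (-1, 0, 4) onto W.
proj_W(v) = (1/15, -28/15, 8/3)

Set up U = [u_1 | ... | u_2] ∈ R^(3×2). The projector onto W = col(U) is P = U (U^T U)^(-1) U^T.
Compute U^T U =
  [9, 3]
  [3, 11],
and U^T v = (9, -1).
Solve U^T U · c = U^T v for the coefficients: c = (17/15, -2/5). The projection is proj_W(v) = U c.
Check: (v - proj_W(v)) · u_1 = 0  (should be 0).
Check: (v - proj_W(v)) · u_2 = 0  (should be 0).
Result: proj_W(v) = (1/15, -28/15, 8/3).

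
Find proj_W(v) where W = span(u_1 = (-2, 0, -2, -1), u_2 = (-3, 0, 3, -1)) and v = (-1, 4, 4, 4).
proj_W(v) = (15/34, 0, 729/170, 46/85)

Set up U = [u_1 | ... | u_2] ∈ R^(4×2). The projector onto W = col(U) is P = U (U^T U)^(-1) U^T.
Compute U^T U =
  [9, 1]
  [1, 19],
and U^T v = (-10, 11).
Solve U^T U · c = U^T v for the coefficients: c = (-201/170, 109/170). The projection is proj_W(v) = U c.
Check: (v - proj_W(v)) · u_1 = 0  (should be 0).
Check: (v - proj_W(v)) · u_2 = 0  (should be 0).
Result: proj_W(v) = (15/34, 0, 729/170, 46/85).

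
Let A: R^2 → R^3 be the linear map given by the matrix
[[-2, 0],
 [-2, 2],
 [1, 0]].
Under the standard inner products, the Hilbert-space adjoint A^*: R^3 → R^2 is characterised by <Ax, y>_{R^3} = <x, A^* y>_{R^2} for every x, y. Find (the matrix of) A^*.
A^* = A^T =
[[-2, -2, 1],
 [0, 2, 0]]

For real matrices with standard dot products, the defining identity <Ax, y> = <x, A^* y> gives (Ax)^T y = x^T (A^*) y, i.e. x^T A^T y = x^T (A^*) y. Since this holds for all x, y, we must have A^* = A^T. Therefore
A^* =
[[-2, -2, 1],
 [0, 2, 0]].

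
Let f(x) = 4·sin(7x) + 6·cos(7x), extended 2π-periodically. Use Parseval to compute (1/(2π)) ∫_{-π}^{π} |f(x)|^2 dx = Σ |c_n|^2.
Σ |c_n|^2 = 26

Expand |f|^2 and use orthogonality of {sin(nx), cos(mx)} on [-π, π]:
  ∫_{-π}^{π} sin(nx)^2 dx = π, ∫ cos(mx)^2 dx = π, and cross terms integrate to 0.
So ∫_{-π}^{π} f(x)^2 dx = 4^2 · π + 6^2 · π = (16 + 36)π.
Divide by 2π: (16 + 36)/2 = 26.
By Parseval, this equals Σ |c_n|^2.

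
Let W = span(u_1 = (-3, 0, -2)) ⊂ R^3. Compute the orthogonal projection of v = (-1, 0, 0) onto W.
proj_W(v) = (-9/13, 0, -6/13)

Set up U = [u_1 | ... | u_1] ∈ R^(3×1). The projector onto W = col(U) is P = U (U^T U)^(-1) U^T.
Compute U^T U =
  [13],
and U^T v = (3).
Solve U^T U · c = U^T v for the coefficients: c = (3/13). The projection is proj_W(v) = U c.
Check: (v - proj_W(v)) · u_1 = 0  (should be 0).
Result: proj_W(v) = (-9/13, 0, -6/13).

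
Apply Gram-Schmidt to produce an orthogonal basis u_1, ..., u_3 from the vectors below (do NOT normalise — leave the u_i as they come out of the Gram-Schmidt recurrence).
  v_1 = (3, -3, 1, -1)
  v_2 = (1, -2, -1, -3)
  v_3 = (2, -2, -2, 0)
Orthogonal basis:
  u_1 = (3, -3, 1, -1)
  u_2 = (-13/20, -7/20, -31/20, -49/20)
  u_3 = (122/179, -72/179, -370/179, 212/179)

Apply the Gram-Schmidt recurrence
  u_1 = v_1
  u_i = v_i − Σ_{j<i} ((v_i · u_j) / (u_j · u_j)) · u_j.

Step by step this gives:
  u_1 = (3, -3, 1, -1)
  u_2 = (-13/20, -7/20, -31/20, -49/20)
  u_3 = (122/179, -72/179, -370/179, 212/179)

Orthogonality check:
  u_2 · u_1 = 0 (should be 0)
  u_3 · u_1 = 0 (should be 0)
  u_3 · u_2 = 0 (should be 0)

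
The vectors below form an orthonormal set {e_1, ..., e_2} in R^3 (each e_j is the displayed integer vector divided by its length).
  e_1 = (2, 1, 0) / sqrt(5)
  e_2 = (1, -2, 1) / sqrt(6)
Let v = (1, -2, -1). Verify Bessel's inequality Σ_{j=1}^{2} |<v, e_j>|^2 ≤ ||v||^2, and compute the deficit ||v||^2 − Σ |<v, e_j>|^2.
Σ |<v, e_j>|^2 = 8/3; ||v||^2 = 6; deficit = 10/3

Write each e_j = u_j / sqrt(<u_j, u_j>) where u_j is the displayed integer vector. Then <v, e_j> = <v, u_j> / sqrt(<u_j, u_j>), so |<v, e_j>|^2 = <v, u_j>^2 / <u_j, u_j>.
Coefficients: <v, e_1> = 0/sqrt(5), <v, e_2> = 4/sqrt(6).
Square and sum: Σ |<v, e_j>|^2 = 8/3.
Compute ||v||^2 = v·v = 6.
Deficit = 6 − 8/3 = 10/3 ≥ 0, confirming Bessel's inequality. (The deficit equals ||v − Σ <v,e_j> e_j||^2, the squared distance from v to span{e_j}.)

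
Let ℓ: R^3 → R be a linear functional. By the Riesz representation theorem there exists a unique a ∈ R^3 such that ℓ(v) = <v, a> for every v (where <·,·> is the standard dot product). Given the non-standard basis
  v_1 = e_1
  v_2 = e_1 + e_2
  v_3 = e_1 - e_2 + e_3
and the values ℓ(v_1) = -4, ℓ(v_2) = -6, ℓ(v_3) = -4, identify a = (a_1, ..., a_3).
a = (-4, -2, -2)

Write a = (a_1, ..., a_3) in the standard basis. For each basis vector v_i, ℓ(v_i) = <v_i, a> is a linear equation in the a_j's. Collect the n equations into a matrix system V a = ℓ, where row i of V is v_i (expressed in the standard basis). Since V is invertible (lower-triangular with 1s on the diagonal, up to permutation), solve by back-substitution:
  V =
[[1, 0, 0],
 [1, 1, 0],
 [1, -1, 1]]
  V a = (-4, -6, -4)
Solving gives a = (-4, -2, -2).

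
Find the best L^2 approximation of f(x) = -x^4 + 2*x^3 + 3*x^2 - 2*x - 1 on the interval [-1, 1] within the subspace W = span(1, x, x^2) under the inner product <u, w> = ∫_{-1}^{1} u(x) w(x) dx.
g(x) = 15*x^2/7 - 4*x/5 - 32/35

The best approximation g ∈ W is the orthogonal projection of f onto W. Writing g = a_0 + a_1 x + a_2 x^2, the coefficients solve the normal equations G · a = b where
  G_{ij} = <φ_i, φ_j> and b_i = <f, φ_i>, with φ_0 = 1, φ_1 = x, φ_2 = x^2.
G =
  [2, 0, 2/3]
  [0, 2/3, 0]
  [2/3, 0, 2/5],
b = (-2/5, -8/15, 26/105).
Solving gives a_0 = -32/35, a_1 = -4/5, a_2 = 15/7, so
  g(x) = 15*x^2/7 - 4*x/5 - 32/35.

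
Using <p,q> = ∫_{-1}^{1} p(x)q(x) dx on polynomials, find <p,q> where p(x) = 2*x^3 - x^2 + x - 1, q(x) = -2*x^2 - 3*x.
<p,q> = -34/15

Expand the product: p(x)·q(x) = -4*x^5 - 4*x^4 + x^3 - x^2 + 3*x.
∫_{-1}^{1} of each monomial x^k gives [2/(k+1) if k even, 0 if k odd]. Integrating term-by-term (or equivalently evaluating the antiderivative F(x) = -2*x^6/3 - 4*x^5/5 + x^4/4 - x^3/3 + 3*x^2/2 at the endpoints):
  F(1) − F(−1) = -1/20 − (133/60) = -34/15.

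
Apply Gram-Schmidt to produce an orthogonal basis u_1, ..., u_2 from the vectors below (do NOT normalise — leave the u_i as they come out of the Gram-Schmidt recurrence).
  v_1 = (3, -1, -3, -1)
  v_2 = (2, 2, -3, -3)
Orthogonal basis:
  u_1 = (3, -1, -3, -1)
  u_2 = (-2/5, 14/5, -3/5, -11/5)

Apply the Gram-Schmidt recurrence
  u_1 = v_1
  u_i = v_i − Σ_{j<i} ((v_i · u_j) / (u_j · u_j)) · u_j.

Step by step this gives:
  u_1 = (3, -1, -3, -1)
  u_2 = (-2/5, 14/5, -3/5, -11/5)

Orthogonality check:
  u_2 · u_1 = 0 (should be 0)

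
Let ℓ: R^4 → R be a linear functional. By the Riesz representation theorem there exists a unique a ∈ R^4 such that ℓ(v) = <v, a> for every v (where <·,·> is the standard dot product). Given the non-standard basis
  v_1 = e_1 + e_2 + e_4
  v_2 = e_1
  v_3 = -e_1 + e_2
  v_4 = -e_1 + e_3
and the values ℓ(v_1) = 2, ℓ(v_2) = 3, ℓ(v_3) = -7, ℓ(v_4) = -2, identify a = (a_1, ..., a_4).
a = (3, -4, 1, 3)

Write a = (a_1, ..., a_4) in the standard basis. For each basis vector v_i, ℓ(v_i) = <v_i, a> is a linear equation in the a_j's. Collect the n equations into a matrix system V a = ℓ, where row i of V is v_i (expressed in the standard basis). Since V is invertible (lower-triangular with 1s on the diagonal, up to permutation), solve by back-substitution:
  V =
[[1, 1, 0, 1],
 [1, 0, 0, 0],
 [-1, 1, 0, 0],
 [-1, 0, 1, 0]]
  V a = (2, 3, -7, -2)
Solving gives a = (3, -4, 1, 3).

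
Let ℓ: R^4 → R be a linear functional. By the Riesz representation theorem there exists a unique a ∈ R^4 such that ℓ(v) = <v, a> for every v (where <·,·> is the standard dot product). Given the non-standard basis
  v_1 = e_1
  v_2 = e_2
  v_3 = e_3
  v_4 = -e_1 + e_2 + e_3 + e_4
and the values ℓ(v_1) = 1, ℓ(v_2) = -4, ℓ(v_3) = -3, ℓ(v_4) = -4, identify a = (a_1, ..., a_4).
a = (1, -4, -3, 4)

Write a = (a_1, ..., a_4) in the standard basis. For each basis vector v_i, ℓ(v_i) = <v_i, a> is a linear equation in the a_j's. Collect the n equations into a matrix system V a = ℓ, where row i of V is v_i (expressed in the standard basis). Since V is invertible (lower-triangular with 1s on the diagonal, up to permutation), solve by back-substitution:
  V =
[[1, 0, 0, 0],
 [0, 1, 0, 0],
 [0, 0, 1, 0],
 [-1, 1, 1, 1]]
  V a = (1, -4, -3, -4)
Solving gives a = (1, -4, -3, 4).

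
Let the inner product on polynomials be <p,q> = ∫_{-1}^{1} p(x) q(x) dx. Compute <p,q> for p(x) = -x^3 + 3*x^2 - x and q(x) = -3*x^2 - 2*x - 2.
<p,q> = -82/15

Expand the product: p(x)·q(x) = 3*x^5 - 7*x^4 - x^3 - 4*x^2 + 2*x.
∫_{-1}^{1} of each monomial x^k gives [2/(k+1) if k even, 0 if k odd]. Integrating term-by-term (or equivalently evaluating the antiderivative F(x) = x^6/2 - 7*x^5/5 - x^4/4 - 4*x^3/3 + x^2 at the endpoints):
  F(1) − F(−1) = -89/60 − (239/60) = -82/15.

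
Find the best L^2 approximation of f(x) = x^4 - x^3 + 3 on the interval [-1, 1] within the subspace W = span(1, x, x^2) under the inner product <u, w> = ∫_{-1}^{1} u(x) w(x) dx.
g(x) = 6*x^2/7 - 3*x/5 + 102/35

The best approximation g ∈ W is the orthogonal projection of f onto W. Writing g = a_0 + a_1 x + a_2 x^2, the coefficients solve the normal equations G · a = b where
  G_{ij} = <φ_i, φ_j> and b_i = <f, φ_i>, with φ_0 = 1, φ_1 = x, φ_2 = x^2.
G =
  [2, 0, 2/3]
  [0, 2/3, 0]
  [2/3, 0, 2/5],
b = (32/5, -2/5, 16/7).
Solving gives a_0 = 102/35, a_1 = -3/5, a_2 = 6/7, so
  g(x) = 6*x^2/7 - 3*x/5 + 102/35.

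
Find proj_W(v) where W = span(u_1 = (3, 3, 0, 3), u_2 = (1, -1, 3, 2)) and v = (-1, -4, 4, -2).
proj_W(v) = (-80/41, -174/41, 141/41, -33/41)

Set up U = [u_1 | ... | u_2] ∈ R^(4×2). The projector onto W = col(U) is P = U (U^T U)^(-1) U^T.
Compute U^T U =
  [27, 6]
  [6, 15],
and U^T v = (-21, 11).
Solve U^T U · c = U^T v for the coefficients: c = (-127/123, 47/41). The projection is proj_W(v) = U c.
Check: (v - proj_W(v)) · u_1 = 0  (should be 0).
Check: (v - proj_W(v)) · u_2 = 0  (should be 0).
Result: proj_W(v) = (-80/41, -174/41, 141/41, -33/41).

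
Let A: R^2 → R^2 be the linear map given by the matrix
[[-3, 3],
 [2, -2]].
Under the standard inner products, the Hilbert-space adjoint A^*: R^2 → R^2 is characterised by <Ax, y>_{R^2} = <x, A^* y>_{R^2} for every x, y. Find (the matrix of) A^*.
A^* = A^T =
[[-3, 2],
 [3, -2]]

For real matrices with standard dot products, the defining identity <Ax, y> = <x, A^* y> gives (Ax)^T y = x^T (A^*) y, i.e. x^T A^T y = x^T (A^*) y. Since this holds for all x, y, we must have A^* = A^T. Therefore
A^* =
[[-3, 2],
 [3, -2]].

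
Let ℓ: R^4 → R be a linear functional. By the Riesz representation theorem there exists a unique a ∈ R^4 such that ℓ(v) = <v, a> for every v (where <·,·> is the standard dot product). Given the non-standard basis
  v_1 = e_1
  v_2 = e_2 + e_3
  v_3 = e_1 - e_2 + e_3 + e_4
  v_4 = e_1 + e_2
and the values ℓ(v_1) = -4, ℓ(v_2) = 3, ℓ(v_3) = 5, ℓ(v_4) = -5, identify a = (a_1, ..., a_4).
a = (-4, -1, 4, 4)

Write a = (a_1, ..., a_4) in the standard basis. For each basis vector v_i, ℓ(v_i) = <v_i, a> is a linear equation in the a_j's. Collect the n equations into a matrix system V a = ℓ, where row i of V is v_i (expressed in the standard basis). Since V is invertible (lower-triangular with 1s on the diagonal, up to permutation), solve by back-substitution:
  V =
[[1, 0, 0, 0],
 [0, 1, 1, 0],
 [1, -1, 1, 1],
 [1, 1, 0, 0]]
  V a = (-4, 3, 5, -5)
Solving gives a = (-4, -1, 4, 4).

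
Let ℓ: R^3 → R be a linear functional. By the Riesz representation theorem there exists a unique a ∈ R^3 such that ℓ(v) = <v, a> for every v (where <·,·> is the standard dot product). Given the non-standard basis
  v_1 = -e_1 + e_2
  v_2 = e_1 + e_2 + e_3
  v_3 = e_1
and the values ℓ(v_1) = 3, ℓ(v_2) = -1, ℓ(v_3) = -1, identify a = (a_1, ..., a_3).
a = (-1, 2, -2)

Write a = (a_1, ..., a_3) in the standard basis. For each basis vector v_i, ℓ(v_i) = <v_i, a> is a linear equation in the a_j's. Collect the n equations into a matrix system V a = ℓ, where row i of V is v_i (expressed in the standard basis). Since V is invertible (lower-triangular with 1s on the diagonal, up to permutation), solve by back-substitution:
  V =
[[-1, 1, 0],
 [1, 1, 1],
 [1, 0, 0]]
  V a = (3, -1, -1)
Solving gives a = (-1, 2, -2).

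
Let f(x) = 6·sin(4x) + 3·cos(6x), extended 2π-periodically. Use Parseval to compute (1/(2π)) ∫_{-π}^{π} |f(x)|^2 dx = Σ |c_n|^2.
Σ |c_n|^2 = 45/2

Expand |f|^2 and use orthogonality of {sin(nx), cos(mx)} on [-π, π]:
  ∫_{-π}^{π} sin(nx)^2 dx = π, ∫ cos(mx)^2 dx = π, and cross terms integrate to 0.
So ∫_{-π}^{π} f(x)^2 dx = 6^2 · π + 3^2 · π = (36 + 9)π.
Divide by 2π: (36 + 9)/2 = 45/2.
By Parseval, this equals Σ |c_n|^2.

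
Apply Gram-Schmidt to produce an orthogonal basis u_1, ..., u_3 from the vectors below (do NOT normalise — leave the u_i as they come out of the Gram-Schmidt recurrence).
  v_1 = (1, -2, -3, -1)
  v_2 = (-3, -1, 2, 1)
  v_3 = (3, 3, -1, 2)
Orthogonal basis:
  u_1 = (1, -2, -3, -1)
  u_2 = (-37/15, -31/15, 2/5, 7/15)
  u_3 = (3/23, 5/23, -21/23, 56/23)

Apply the Gram-Schmidt recurrence
  u_1 = v_1
  u_i = v_i − Σ_{j<i} ((v_i · u_j) / (u_j · u_j)) · u_j.

Step by step this gives:
  u_1 = (1, -2, -3, -1)
  u_2 = (-37/15, -31/15, 2/5, 7/15)
  u_3 = (3/23, 5/23, -21/23, 56/23)

Orthogonality check:
  u_2 · u_1 = 0 (should be 0)
  u_3 · u_1 = 0 (should be 0)
  u_3 · u_2 = 0 (should be 0)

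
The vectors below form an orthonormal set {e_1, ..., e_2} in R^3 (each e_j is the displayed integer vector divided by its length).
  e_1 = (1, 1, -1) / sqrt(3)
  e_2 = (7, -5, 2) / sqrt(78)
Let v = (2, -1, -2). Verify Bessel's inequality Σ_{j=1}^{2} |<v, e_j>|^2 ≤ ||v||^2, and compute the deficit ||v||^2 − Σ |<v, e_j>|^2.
Σ |<v, e_j>|^2 = 153/26; ||v||^2 = 9; deficit = 81/26

Write each e_j = u_j / sqrt(<u_j, u_j>) where u_j is the displayed integer vector. Then <v, e_j> = <v, u_j> / sqrt(<u_j, u_j>), so |<v, e_j>|^2 = <v, u_j>^2 / <u_j, u_j>.
Coefficients: <v, e_1> = 3/sqrt(3), <v, e_2> = 15/sqrt(78).
Square and sum: Σ |<v, e_j>|^2 = 153/26.
Compute ||v||^2 = v·v = 9.
Deficit = 9 − 153/26 = 81/26 ≥ 0, confirming Bessel's inequality. (The deficit equals ||v − Σ <v,e_j> e_j||^2, the squared distance from v to span{e_j}.)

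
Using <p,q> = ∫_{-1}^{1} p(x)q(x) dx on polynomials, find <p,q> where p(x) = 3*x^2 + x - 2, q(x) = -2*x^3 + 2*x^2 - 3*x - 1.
<p,q> = -16/15

Expand the product: p(x)·q(x) = -6*x^5 + 4*x^4 - 3*x^3 - 10*x^2 + 5*x + 2.
∫_{-1}^{1} of each monomial x^k gives [2/(k+1) if k even, 0 if k odd]. Integrating term-by-term (or equivalently evaluating the antiderivative F(x) = -x^6 + 4*x^5/5 - 3*x^4/4 - 10*x^3/3 + 5*x^2/2 + 2*x at the endpoints):
  F(1) − F(−1) = 13/60 − (77/60) = -16/15.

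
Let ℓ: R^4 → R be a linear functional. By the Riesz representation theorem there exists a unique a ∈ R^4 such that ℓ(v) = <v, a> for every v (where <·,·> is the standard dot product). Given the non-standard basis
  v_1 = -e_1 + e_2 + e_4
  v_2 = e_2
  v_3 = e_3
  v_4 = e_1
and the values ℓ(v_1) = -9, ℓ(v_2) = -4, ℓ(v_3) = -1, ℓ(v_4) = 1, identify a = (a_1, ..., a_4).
a = (1, -4, -1, -4)

Write a = (a_1, ..., a_4) in the standard basis. For each basis vector v_i, ℓ(v_i) = <v_i, a> is a linear equation in the a_j's. Collect the n equations into a matrix system V a = ℓ, where row i of V is v_i (expressed in the standard basis). Since V is invertible (lower-triangular with 1s on the diagonal, up to permutation), solve by back-substitution:
  V =
[[-1, 1, 0, 1],
 [0, 1, 0, 0],
 [0, 0, 1, 0],
 [1, 0, 0, 0]]
  V a = (-9, -4, -1, 1)
Solving gives a = (1, -4, -1, -4).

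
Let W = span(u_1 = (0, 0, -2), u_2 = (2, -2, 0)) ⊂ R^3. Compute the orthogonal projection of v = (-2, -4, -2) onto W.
proj_W(v) = (1, -1, -2)

Set up U = [u_1 | ... | u_2] ∈ R^(3×2). The projector onto W = col(U) is P = U (U^T U)^(-1) U^T.
Compute U^T U =
  [4, 0]
  [0, 8],
and U^T v = (4, 4).
Solve U^T U · c = U^T v for the coefficients: c = (1, 1/2). The projection is proj_W(v) = U c.
Check: (v - proj_W(v)) · u_1 = 0  (should be 0).
Check: (v - proj_W(v)) · u_2 = 0  (should be 0).
Result: proj_W(v) = (1, -1, -2).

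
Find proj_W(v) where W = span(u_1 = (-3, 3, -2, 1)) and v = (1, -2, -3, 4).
proj_W(v) = (-3/23, 3/23, -2/23, 1/23)

Set up U = [u_1 | ... | u_1] ∈ R^(4×1). The projector onto W = col(U) is P = U (U^T U)^(-1) U^T.
Compute U^T U =
  [23],
and U^T v = (1).
Solve U^T U · c = U^T v for the coefficients: c = (1/23). The projection is proj_W(v) = U c.
Check: (v - proj_W(v)) · u_1 = 0  (should be 0).
Result: proj_W(v) = (-3/23, 3/23, -2/23, 1/23).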